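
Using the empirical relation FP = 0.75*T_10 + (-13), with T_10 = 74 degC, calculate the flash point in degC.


FP = 0.75 * 74 + (-13) = 42.5

42.5 degC


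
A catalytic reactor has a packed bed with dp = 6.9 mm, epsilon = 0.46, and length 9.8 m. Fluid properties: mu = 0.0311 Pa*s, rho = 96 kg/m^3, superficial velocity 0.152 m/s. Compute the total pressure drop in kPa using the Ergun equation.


dp = 6.9 mm = 0.0069 m
Viscous term = 150*0.0311*0.152*(1-0.46)^2 / (0.0069^2*0.46^3) = 44618.1
Inertial term = 1.75*96*0.152^2*(1-0.46) / (0.0069*0.46^3) = 3120.81
dP/L = 44618.1 + 3120.81 = 47738.9 Pa/m
dP = 47738.9 * 9.8 / 1000 = 467.8 kPa

467.8 kPa


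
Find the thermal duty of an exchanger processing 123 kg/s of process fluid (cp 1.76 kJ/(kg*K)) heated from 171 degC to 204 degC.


Q = m_dot * cp * delta_T
delta_T = 204 - 171 = 33 K
Q = 123 * 1.76 * 33
= 216.48 * 33
= 7143.84 kW

7143.84 kW


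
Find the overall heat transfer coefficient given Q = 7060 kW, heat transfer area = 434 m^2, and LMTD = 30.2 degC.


From Q = U*A*LMTD, U = Q / (A * LMTD)
U = 7060 / (434 * 30.2) = 7060 / 13106.8 = 0.5387

0.5387 kW/(m^2*K)


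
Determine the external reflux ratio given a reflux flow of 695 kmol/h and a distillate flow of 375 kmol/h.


Reflux ratio definition: R = L / D (liquid returned / distillate withdrawn)
L = 695 kmol/h, D = 375 kmol/h
R = 695 / 375 = 1.853

1.853


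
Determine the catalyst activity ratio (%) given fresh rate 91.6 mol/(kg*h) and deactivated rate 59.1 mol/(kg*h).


Activity (%) = (rate_used / rate_fresh) * 100
rate_used = 59.1, rate_fresh = 91.6
= (59.1 / 91.6) * 100
= 0.6452 * 100 = 64.52

64.52 %


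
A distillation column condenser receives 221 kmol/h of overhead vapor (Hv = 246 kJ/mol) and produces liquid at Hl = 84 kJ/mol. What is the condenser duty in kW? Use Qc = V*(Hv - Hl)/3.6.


Qc = 221 * (246 - 84) / 3.6 = 221 * 162 / 3.6 = 9945

9945 kW


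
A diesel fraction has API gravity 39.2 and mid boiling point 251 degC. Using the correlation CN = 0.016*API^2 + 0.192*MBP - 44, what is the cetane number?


CN = 0.016 * 39.2^2 + 0.192 * 251 - 44
CN = 24.58624 + 48.192 - 44 = 28.77824

28.77824


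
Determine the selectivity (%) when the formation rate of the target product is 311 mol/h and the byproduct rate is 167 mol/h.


Selectivity = desired / (desired + undesired) * 100
Total products = 311 + 167 = 478 mol/h
S = 311 / 478 * 100
= 0.6506 * 100
= 65.06 %

65.06 %


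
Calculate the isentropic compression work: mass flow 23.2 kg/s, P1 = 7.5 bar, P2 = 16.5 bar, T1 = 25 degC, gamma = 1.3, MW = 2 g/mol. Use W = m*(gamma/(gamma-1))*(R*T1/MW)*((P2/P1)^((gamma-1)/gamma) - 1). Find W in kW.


Isentropic work: W = m*(gamma/(gamma-1))*(R*T1/MW)*((P2/P1)^((gamma-1)/gamma) - 1)
T1 = 25 + 273.15 = 298.15 K
Pressure ratio = 16.5 / 7.5 = 2.2
Exponent = (1.3 - 1)/1.3 = 0.230769
(P2/P1)^exp - 1 = 2.2^0.230769 - 1 = 0.199556
W = 23.2 * 1.3 / 0.3 * 8.314 * 298.15 / 2 * 0.199556 = 24870

24870 kW


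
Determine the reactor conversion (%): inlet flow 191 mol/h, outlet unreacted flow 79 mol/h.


X = (F_in - F_out) / F_in * 100
Moles reacted = 191 - 79 = 112
X = 112 / 191 * 100
= 0.5864 * 100
= 58.64 %

58.64 %


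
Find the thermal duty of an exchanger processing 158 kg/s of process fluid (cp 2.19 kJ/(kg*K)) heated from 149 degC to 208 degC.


Q = m_dot * cp * delta_T
delta_T = 208 - 149 = 59 K
Q = 158 * 2.19 * 59
= 346.02 * 59
= 20415.18 kW

20415.18 kW


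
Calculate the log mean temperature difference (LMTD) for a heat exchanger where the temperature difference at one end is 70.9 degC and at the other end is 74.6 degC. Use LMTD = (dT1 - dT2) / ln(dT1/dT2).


LMTD = (dT1 - dT2) / ln(dT1/dT2)
= (70.9 - 74.6) / ln(70.9 / 74.6) = -3.7 / -0.0508701 = 72.73

72.73 degC


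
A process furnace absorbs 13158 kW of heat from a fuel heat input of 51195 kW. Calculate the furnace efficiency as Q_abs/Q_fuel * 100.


Furnace efficiency = Q_absorbed / Q_fuel * 100
= 13158 / 51195 * 100 = 25.70

25.70 %


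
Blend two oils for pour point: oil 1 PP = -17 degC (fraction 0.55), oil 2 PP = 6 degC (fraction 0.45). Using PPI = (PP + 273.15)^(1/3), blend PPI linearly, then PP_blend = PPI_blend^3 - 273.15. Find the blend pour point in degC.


PPI_1 = (-17 + 273.15)^(1/3) = 6.350844
PPI_2 = (6 + 273.15)^(1/3) = 6.535506
PPI_blend = 0.55 * 6.350844 + 0.45 * 6.535506 = 6.433942
PP_blend = 6.433942^3 - 273.15 = 266.337 - 273.15 = -6.81

-6.81 degC


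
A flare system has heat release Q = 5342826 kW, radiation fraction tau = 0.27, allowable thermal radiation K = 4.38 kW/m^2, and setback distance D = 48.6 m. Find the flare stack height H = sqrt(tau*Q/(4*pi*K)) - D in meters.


tau*Q/(4*pi*K) = 0.27 * 5342826 / (4 * pi * 4.38) = 26209
sqrt(26209) = 161.892
H = 161.892 - 48.6 = 113.3

113.3 m


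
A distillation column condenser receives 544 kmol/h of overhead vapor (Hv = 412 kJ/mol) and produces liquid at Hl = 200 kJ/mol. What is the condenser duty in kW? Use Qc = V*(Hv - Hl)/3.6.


Qc = 544 * (412 - 200) / 3.6 = 544 * 212 / 3.6 = 32040

32040 kW


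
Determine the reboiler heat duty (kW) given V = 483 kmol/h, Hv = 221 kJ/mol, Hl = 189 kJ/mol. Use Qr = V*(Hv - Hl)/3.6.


Qr = 483 * (221 - 189) / 3.6 = 483 * 32 / 3.6 = 4293

4293 kW


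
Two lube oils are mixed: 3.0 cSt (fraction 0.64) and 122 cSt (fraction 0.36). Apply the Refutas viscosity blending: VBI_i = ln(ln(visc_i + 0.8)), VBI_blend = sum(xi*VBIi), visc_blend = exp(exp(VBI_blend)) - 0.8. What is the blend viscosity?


Refutas method: VBN_i = 14.534*ln(ln(visc_i + 0.8)) + 10.975, blended linearly by mass fraction; since VBN is linear in VBI_i = ln(ln(visc_i + 0.8)) and the fractions sum to 1, blend VBI directly: visc = exp(exp(VBI_blend)) - 0.8
VBI_1 = ln(ln(3.0 + 0.8)) = 0.288932
VBI_2 = ln(ln(122 + 0.8)) = 1.57081
VBI_blend = 0.64 * 0.288932 + 0.36 * 1.57081 = 0.750408
visc_blend = exp(exp(0.750408)) - 0.8 = 7.513

7.513 cSt


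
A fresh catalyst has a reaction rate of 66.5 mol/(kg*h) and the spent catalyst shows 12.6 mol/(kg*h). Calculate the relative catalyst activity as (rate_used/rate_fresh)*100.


Activity (%) = (rate_used / rate_fresh) * 100
rate_used = 12.6, rate_fresh = 66.5
= (12.6 / 66.5) * 100
= 0.1895 * 100 = 18.95

18.95 %


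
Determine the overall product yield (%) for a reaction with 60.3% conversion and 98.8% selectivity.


Overall yield = conversion (%) * selectivity (%) / 100
Conversion = 60.3%, Selectivity = 98.8%
Y = 60.3 * 98.8 / 100
= 59.5764 %

59.5764 %


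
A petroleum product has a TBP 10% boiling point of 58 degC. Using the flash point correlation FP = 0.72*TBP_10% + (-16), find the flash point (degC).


FP = 0.72 * 58 + (-16) = 25.76

25.76 degC


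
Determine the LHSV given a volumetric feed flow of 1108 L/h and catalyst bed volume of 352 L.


LHSV = volumetric feed rate / catalyst volume
= 1108 L/h / 352 L
= 3.148 h^-1

3.148 h^-1


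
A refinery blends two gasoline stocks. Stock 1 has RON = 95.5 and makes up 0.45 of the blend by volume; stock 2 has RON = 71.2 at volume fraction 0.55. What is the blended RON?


Linear blending: RON_blend = sum(vi * RONi)
Contribution 1: 0.45 * 95.5 = 42.975
Contribution 2: 0.55 * 71.2 = 39.16
RON_blend = 42.975 + 39.16 = 82.135

82.135


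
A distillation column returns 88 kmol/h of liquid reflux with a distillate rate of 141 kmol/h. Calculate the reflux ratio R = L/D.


Reflux ratio definition: R = L / D (liquid returned / distillate withdrawn)
L = 88 kmol/h, D = 141 kmol/h
R = 88 / 141 = 0.6241

0.6241


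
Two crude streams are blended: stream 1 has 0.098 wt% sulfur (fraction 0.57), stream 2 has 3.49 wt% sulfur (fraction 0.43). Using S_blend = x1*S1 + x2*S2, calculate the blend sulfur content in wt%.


Linear sulfur blending: S_blend = x1*S1 + x2*S2
Contribution 1: 0.57 * 0.098 = 0.05586 wt%
Contribution 2: 0.43 * 3.49 = 1.5007 wt%
S_blend = 0.05586 + 1.5007 = 1.55656

1.55656 wt%


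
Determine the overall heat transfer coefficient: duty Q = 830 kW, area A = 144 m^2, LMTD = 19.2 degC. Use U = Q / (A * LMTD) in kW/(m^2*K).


From Q = U*A*LMTD, U = Q / (A * LMTD)
U = 830 / (144 * 19.2) = 830 / 2764.8 = 0.3002

0.3002 kW/(m^2*K)


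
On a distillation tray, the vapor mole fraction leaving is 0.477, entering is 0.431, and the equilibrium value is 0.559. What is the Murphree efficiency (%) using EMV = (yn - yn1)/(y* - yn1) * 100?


Murphree vapor efficiency: EMV = (y_n - y_(n-1)) / (y*_n - y_(n-1)) * 100
EMV = (0.477 - 0.431) / (0.559 - 0.431) * 100 = 0.046 / 0.128 * 100 = 35.94

35.94 %


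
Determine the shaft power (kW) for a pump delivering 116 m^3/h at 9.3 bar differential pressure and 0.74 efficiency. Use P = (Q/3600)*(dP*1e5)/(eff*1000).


Q = 116 / 3600 = 0.0322222 m^3/s
P = 0.0322222 * (9.3 * 1e5) / 0.74 / 1000 = 40.50

40.50 kW


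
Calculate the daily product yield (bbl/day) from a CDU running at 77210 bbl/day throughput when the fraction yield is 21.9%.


Crude throughput = 77210 bbl/day
Fraction yield = 21.9%
yield = throughput * fraction / 100
yield = 77210 * 21.9 / 100 = 16908.99

16908.99 bbl/day


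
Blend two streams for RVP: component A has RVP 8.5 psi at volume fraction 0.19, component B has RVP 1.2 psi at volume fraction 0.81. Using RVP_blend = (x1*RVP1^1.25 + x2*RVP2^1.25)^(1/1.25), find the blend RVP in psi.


Chevron index: RVP_blend = (sum xi*RVPi^1.25)^(1/1.25)
RVP^1.25 terms: 0.19 * 8.5^1.25 + 0.81 * 1.2^1.25 = 3.7749
RVP_blend = 3.7749^(1/1.25) = 2.894

2.894 psi


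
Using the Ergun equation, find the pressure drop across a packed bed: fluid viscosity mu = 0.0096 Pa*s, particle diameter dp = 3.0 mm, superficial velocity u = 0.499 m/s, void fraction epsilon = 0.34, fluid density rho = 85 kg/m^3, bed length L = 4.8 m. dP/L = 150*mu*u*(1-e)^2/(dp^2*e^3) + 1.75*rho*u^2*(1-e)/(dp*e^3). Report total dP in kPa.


dp = 3.0 mm = 0.003 m
Viscous term = 150*0.0096*0.499*(1-0.34)^2 / (0.003^2*0.34^3) = 884854
Inertial term = 1.75*85*0.499^2*(1-0.34) / (0.003*0.34^3) = 207321
dP/L = 884854 + 207321 = 1092180 Pa/m
dP = 1092180 * 4.8 / 1000 = 5242 kPa

5242 kPa


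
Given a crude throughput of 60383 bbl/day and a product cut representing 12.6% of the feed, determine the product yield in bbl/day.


Crude throughput = 60383 bbl/day
Fraction yield = 12.6%
yield = throughput * fraction / 100
yield = 60383 * 12.6 / 100 = 7608.258

7608.258 bbl/day


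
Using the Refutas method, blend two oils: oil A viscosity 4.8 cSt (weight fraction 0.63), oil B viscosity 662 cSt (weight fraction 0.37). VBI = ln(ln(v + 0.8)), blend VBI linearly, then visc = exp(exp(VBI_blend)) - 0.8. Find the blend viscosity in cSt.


Refutas method: VBN_i = 14.534*ln(ln(visc_i + 0.8)) + 10.975, blended linearly by mass fraction; since VBN is linear in VBI_i = ln(ln(visc_i + 0.8)) and the fractions sum to 1, blend VBI directly: visc = exp(exp(VBI_blend)) - 0.8
VBI_1 = ln(ln(4.8 + 0.8)) = 0.543931
VBI_2 = ln(ln(662 + 0.8)) = 1.87126
VBI_blend = 0.63 * 0.543931 + 0.37 * 1.87126 = 1.03504
visc_blend = exp(exp(1.03504)) - 0.8 = 15.90

15.90 cSt


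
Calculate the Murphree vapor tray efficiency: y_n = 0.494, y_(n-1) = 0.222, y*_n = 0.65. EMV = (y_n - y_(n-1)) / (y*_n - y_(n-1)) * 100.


Murphree vapor efficiency: EMV = (y_n - y_(n-1)) / (y*_n - y_(n-1)) * 100
EMV = (0.494 - 0.222) / (0.65 - 0.222) * 100 = 0.272 / 0.428 * 100 = 63.55

63.55 %


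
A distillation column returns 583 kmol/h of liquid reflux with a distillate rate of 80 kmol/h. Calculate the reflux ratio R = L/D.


Reflux ratio definition: R = L / D (liquid returned / distillate withdrawn)
L = 583 kmol/h, D = 80 kmol/h
R = 583 / 80 = 7.287

7.287


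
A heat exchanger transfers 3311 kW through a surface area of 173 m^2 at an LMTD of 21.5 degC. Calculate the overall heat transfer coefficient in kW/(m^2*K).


From Q = U*A*LMTD, U = Q / (A * LMTD)
U = 3311 / (173 * 21.5) = 3311 / 3719.5 = 0.8902

0.8902 kW/(m^2*K)


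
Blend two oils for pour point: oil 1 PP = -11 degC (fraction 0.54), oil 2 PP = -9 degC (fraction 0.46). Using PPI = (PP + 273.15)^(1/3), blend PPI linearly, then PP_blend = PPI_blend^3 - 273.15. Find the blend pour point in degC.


PPI_1 = (-11 + 273.15)^(1/3) = 6.400049
PPI_2 = (-9 + 273.15)^(1/3) = 6.416283
PPI_blend = 0.54 * 6.400049 + 0.46 * 6.416283 = 6.407517
PP_blend = 6.407517^3 - 273.15 = 263.0688 - 273.15 = -10.08

-10.08 degC


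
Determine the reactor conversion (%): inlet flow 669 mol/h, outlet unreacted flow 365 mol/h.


X = (F_in - F_out) / F_in * 100
Moles reacted = 669 - 365 = 304
X = 304 / 669 * 100
= 0.4544 * 100
= 45.44 %

45.44 %


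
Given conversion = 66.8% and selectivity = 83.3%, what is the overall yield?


Overall yield = conversion (%) * selectivity (%) / 100
Conversion = 66.8%, Selectivity = 83.3%
Y = 66.8 * 83.3 / 100
= 55.6444 %

55.6444 %


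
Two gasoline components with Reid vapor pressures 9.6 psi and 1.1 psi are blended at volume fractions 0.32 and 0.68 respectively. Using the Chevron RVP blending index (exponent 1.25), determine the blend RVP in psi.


Chevron index: RVP_blend = (sum xi*RVPi^1.25)^(1/1.25)
RVP^1.25 terms: 0.32 * 9.6^1.25 + 0.68 * 1.1^1.25 = 6.17344
RVP_blend = 6.17344^(1/1.25) = 4.290

4.290 psi


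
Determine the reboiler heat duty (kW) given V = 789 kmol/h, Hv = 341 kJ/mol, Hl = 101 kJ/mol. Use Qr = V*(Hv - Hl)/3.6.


Qr = 789 * (341 - 101) / 3.6 = 789 * 240 / 3.6 = 52600

52600 kW


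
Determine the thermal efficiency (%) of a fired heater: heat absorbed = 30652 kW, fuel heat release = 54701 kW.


Furnace efficiency = Q_absorbed / Q_fuel * 100
= 30652 / 54701 * 100 = 56.04

56.04 %


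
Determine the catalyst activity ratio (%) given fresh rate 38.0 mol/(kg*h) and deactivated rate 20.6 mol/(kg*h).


Activity (%) = (rate_used / rate_fresh) * 100
rate_used = 20.6, rate_fresh = 38.0
= (20.6 / 38.0) * 100
= 0.5421 * 100 = 54.21

54.21 %


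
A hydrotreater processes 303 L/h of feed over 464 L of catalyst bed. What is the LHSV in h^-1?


LHSV = volumetric feed rate / catalyst volume
= 303 L/h / 464 L
= 0.6530 h^-1

0.6530 h^-1


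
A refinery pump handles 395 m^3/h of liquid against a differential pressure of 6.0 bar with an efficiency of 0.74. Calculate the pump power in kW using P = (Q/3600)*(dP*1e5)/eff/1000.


Q = 395 / 3600 = 0.109722 m^3/s
P = 0.109722 * (6.0 * 1e5) / 0.74 / 1000 = 88.96

88.96 kW


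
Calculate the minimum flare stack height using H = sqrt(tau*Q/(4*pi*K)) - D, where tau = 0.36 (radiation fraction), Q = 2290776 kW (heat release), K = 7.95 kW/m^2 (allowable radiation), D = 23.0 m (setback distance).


tau*Q/(4*pi*K) = 0.36 * 2290776 / (4 * pi * 7.95) = 8254.83
sqrt(8254.83) = 90.8561
H = 90.8561 - 23.0 = 67.86

67.86 m


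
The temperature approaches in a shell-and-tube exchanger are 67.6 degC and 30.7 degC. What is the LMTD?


LMTD = (dT1 - dT2) / ln(dT1/dT2)
= (67.6 - 30.7) / ln(67.6 / 30.7) = 36.9 / 0.789345 = 46.75

46.75 degC


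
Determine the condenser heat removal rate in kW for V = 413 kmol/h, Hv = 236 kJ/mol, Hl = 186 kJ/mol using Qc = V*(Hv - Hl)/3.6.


Qc = 413 * (236 - 186) / 3.6 = 413 * 50 / 3.6 = 5736

5736 kW


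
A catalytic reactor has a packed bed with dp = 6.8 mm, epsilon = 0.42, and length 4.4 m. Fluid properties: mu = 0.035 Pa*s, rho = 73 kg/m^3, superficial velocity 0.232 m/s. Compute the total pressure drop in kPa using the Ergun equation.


dp = 6.8 mm = 0.0068 m
Viscous term = 150*0.035*0.232*(1-0.42)^2 / (0.0068^2*0.42^3) = 119602
Inertial term = 1.75*73*0.232^2*(1-0.42) / (0.0068*0.42^3) = 7916.04
dP/L = 119602 + 7916.04 = 127518 Pa/m
dP = 127518 * 4.4 / 1000 = 561.1 kPa

561.1 kPa


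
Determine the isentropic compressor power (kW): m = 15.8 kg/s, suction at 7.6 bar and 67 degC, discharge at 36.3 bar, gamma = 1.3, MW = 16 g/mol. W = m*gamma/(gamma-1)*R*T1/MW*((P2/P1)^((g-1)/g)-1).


Isentropic work: W = m*(gamma/(gamma-1))*(R*T1/MW)*((P2/P1)^((gamma-1)/gamma) - 1)
T1 = 67 + 273.15 = 340.15 K
Pressure ratio = 36.3 / 7.6 = 4.77632
Exponent = (1.3 - 1)/1.3 = 0.230769
(P2/P1)^exp - 1 = 4.77632^0.230769 - 1 = 0.434543
W = 15.8 * 1.3 / 0.3 * 8.314 * 340.15 / 16 * 0.434543 = 5259

5259 kW


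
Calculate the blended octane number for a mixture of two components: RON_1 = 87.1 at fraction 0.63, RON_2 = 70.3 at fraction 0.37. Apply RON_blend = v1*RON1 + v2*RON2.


Linear blending: RON_blend = sum(vi * RONi)
Contribution 1: 0.63 * 87.1 = 54.873
Contribution 2: 0.37 * 70.3 = 26.011
RON_blend = 54.873 + 26.011 = 80.884

80.884


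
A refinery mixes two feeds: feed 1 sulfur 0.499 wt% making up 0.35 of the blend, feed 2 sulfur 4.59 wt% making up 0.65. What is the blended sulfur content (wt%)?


Linear sulfur blending: S_blend = x1*S1 + x2*S2
Contribution 1: 0.35 * 0.499 = 0.17465 wt%
Contribution 2: 0.65 * 4.59 = 2.9835 wt%
S_blend = 0.17465 + 2.9835 = 3.15815

3.15815 wt%


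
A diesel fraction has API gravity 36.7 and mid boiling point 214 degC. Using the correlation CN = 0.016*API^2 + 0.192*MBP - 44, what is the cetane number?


CN = 0.016 * 36.7^2 + 0.192 * 214 - 44
CN = 21.55024 + 41.088 - 44 = 18.63824

18.63824


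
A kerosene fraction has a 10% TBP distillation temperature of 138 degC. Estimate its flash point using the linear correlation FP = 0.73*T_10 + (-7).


FP = 0.73 * 138 + (-7) = 93.74

93.74 degC


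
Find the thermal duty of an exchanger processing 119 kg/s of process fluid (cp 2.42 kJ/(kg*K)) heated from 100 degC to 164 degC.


Q = m_dot * cp * delta_T
delta_T = 164 - 100 = 64 K
Q = 119 * 2.42 * 64
= 287.98 * 64
= 18430.72 kW

18430.72 kW


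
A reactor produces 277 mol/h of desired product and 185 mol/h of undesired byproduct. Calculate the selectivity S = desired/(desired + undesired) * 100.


Selectivity = desired / (desired + undesired) * 100
Total products = 277 + 185 = 462 mol/h
S = 277 / 462 * 100
= 0.5996 * 100
= 59.96 %

59.96 %


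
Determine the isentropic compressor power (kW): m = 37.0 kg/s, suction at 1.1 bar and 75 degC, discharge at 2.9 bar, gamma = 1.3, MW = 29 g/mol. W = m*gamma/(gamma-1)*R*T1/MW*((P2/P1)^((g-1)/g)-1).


Isentropic work: W = m*(gamma/(gamma-1))*(R*T1/MW)*((P2/P1)^((gamma-1)/gamma) - 1)
T1 = 75 + 273.15 = 348.15 K
Pressure ratio = 2.9 / 1.1 = 2.63636
Exponent = (1.3 - 1)/1.3 = 0.230769
(P2/P1)^exp - 1 = 2.63636^0.230769 - 1 = 0.250705
W = 37.0 * 1.3 / 0.3 * 8.314 * 348.15 / 29 * 0.250705 = 4012

4012 kW


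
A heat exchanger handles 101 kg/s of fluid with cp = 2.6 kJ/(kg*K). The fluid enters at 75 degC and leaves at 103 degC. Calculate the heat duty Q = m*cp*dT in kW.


Q = m_dot * cp * delta_T
delta_T = 103 - 75 = 28 K
Q = 101 * 2.6 * 28
= 262.6 * 28
= 7352.8 kW

7352.8 kW


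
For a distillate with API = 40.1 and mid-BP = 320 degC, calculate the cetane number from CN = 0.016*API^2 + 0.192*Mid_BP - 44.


CN = 0.016 * 40.1^2 + 0.192 * 320 - 44
CN = 25.72816 + 61.44 - 44 = 43.16816

43.16816


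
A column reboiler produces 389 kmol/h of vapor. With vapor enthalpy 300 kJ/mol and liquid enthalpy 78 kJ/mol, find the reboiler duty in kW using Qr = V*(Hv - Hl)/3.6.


Qr = 389 * (300 - 78) / 3.6 = 389 * 222 / 3.6 = 23990

23990 kW


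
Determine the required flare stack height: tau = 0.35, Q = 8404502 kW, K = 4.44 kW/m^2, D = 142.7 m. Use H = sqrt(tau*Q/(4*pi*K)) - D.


tau*Q/(4*pi*K) = 0.35 * 8404502 / (4 * pi * 4.44) = 52721.4
sqrt(52721.4) = 229.611
H = 229.611 - 142.7 = 86.91

86.91 m


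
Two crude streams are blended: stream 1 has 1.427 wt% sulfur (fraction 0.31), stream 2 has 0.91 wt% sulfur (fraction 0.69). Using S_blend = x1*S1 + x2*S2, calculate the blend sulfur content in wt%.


Linear sulfur blending: S_blend = x1*S1 + x2*S2
Contribution 1: 0.31 * 1.427 = 0.44237 wt%
Contribution 2: 0.69 * 0.91 = 0.6279 wt%
S_blend = 0.44237 + 0.6279 = 1.07027

1.07027 wt%


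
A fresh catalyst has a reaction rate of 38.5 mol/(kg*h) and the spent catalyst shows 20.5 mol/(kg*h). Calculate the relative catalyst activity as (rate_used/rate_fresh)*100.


Activity (%) = (rate_used / rate_fresh) * 100
rate_used = 20.5, rate_fresh = 38.5
= (20.5 / 38.5) * 100
= 0.5325 * 100 = 53.25

53.25 %


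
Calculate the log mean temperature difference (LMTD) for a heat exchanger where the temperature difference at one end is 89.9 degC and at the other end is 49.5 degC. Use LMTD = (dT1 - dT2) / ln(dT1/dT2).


LMTD = (dT1 - dT2) / ln(dT1/dT2)
= (89.9 - 49.5) / ln(89.9 / 49.5) = 40.4 / 0.596725 = 67.70

67.70 degC


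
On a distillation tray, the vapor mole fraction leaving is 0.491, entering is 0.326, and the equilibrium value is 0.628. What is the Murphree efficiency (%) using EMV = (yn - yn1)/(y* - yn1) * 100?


Murphree vapor efficiency: EMV = (y_n - y_(n-1)) / (y*_n - y_(n-1)) * 100
EMV = (0.491 - 0.326) / (0.628 - 0.326) * 100 = 0.165 / 0.302 * 100 = 54.64

54.64 %


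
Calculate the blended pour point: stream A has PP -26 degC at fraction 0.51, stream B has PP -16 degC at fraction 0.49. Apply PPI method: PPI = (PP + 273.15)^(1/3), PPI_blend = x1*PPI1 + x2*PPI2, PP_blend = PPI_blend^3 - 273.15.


PPI_1 = (-26 + 273.15)^(1/3) = 6.275575
PPI_2 = (-16 + 273.15)^(1/3) = 6.359098
PPI_blend = 0.51 * 6.275575 + 0.49 * 6.359098 = 6.316501
PP_blend = 6.316501^3 - 273.15 = 252.0169 - 273.15 = -21.13

-21.13 degC


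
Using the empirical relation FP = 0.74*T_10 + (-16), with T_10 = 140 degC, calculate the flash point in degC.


FP = 0.74 * 140 + (-16) = 87.6

87.6 degC


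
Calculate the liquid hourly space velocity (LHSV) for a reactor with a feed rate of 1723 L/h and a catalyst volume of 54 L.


LHSV = volumetric feed rate / catalyst volume
= 1723 L/h / 54 L
= 31.91 h^-1

31.91 h^-1


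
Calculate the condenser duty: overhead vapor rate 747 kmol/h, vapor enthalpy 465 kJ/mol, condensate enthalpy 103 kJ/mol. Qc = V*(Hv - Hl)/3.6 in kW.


Qc = 747 * (465 - 103) / 3.6 = 747 * 362 / 3.6 = 75120

75120 kW


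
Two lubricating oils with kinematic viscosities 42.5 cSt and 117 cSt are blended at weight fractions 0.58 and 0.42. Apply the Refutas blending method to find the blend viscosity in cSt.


Refutas method: VBN_i = 14.534*ln(ln(visc_i + 0.8)) + 10.975, blended linearly by mass fraction; since VBN is linear in VBI_i = ln(ln(visc_i + 0.8)) and the fractions sum to 1, blend VBI directly: visc = exp(exp(VBI_blend)) - 0.8
VBI_1 = ln(ln(42.5 + 0.8)) = 1.32658
VBI_2 = ln(ln(117 + 0.8)) = 1.56213
VBI_blend = 0.58 * 1.32658 + 0.42 * 1.56213 = 1.42551
visc_blend = exp(exp(1.42551)) - 0.8 = 63.27

63.27 cSt


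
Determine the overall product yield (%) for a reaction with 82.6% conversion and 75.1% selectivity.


Overall yield = conversion (%) * selectivity (%) / 100
Conversion = 82.6%, Selectivity = 75.1%
Y = 82.6 * 75.1 / 100
= 62.0326 %

62.0326 %


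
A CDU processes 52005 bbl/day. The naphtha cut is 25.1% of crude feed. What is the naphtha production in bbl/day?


Crude throughput = 52005 bbl/day
Fraction yield = 25.1%
yield = throughput * fraction / 100
yield = 52005 * 25.1 / 100 = 13053.255

13053.255 bbl/day


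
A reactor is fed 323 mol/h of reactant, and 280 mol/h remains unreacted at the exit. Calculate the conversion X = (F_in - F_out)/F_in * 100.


X = (F_in - F_out) / F_in * 100
Moles reacted = 323 - 280 = 43
X = 43 / 323 * 100
= 0.1331 * 100
= 13.31 %

13.31 %


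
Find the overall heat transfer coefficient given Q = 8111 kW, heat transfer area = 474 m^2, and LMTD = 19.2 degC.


From Q = U*A*LMTD, U = Q / (A * LMTD)
U = 8111 / (474 * 19.2) = 8111 / 9100.8 = 0.8912

0.8912 kW/(m^2*K)


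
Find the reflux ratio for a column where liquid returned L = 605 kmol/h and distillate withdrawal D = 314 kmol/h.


Reflux ratio definition: R = L / D (liquid returned / distillate withdrawn)
L = 605 kmol/h, D = 314 kmol/h
R = 605 / 314 = 1.927

1.927


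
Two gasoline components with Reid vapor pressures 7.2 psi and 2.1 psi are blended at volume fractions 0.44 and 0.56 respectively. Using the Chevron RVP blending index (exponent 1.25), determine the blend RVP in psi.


Chevron index: RVP_blend = (sum xi*RVPi^1.25)^(1/1.25)
RVP^1.25 terms: 0.44 * 7.2^1.25 + 0.56 * 2.1^1.25 = 6.60508
RVP_blend = 6.60508^(1/1.25) = 4.528

4.528 psi


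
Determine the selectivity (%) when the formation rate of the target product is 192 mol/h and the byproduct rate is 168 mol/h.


Selectivity = desired / (desired + undesired) * 100
Total products = 192 + 168 = 360 mol/h
S = 192 / 360 * 100
= 0.5333 * 100
= 53.33 %

53.33 %


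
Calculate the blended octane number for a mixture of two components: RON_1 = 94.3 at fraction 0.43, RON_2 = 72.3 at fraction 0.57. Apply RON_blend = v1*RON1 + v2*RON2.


Linear blending: RON_blend = sum(vi * RONi)
Contribution 1: 0.43 * 94.3 = 40.549
Contribution 2: 0.57 * 72.3 = 41.211
RON_blend = 40.549 + 41.211 = 81.76

81.76


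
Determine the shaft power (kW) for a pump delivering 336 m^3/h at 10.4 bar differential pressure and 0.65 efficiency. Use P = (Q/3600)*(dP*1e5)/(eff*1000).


Q = 336 / 3600 = 0.0933333 m^3/s
P = 0.0933333 * (10.4 * 1e5) / 0.65 / 1000 = 149.3

149.3 kW


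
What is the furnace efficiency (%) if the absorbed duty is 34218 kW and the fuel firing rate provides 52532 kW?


Furnace efficiency = Q_absorbed / Q_fuel * 100
= 34218 / 52532 * 100 = 65.14

65.14 %


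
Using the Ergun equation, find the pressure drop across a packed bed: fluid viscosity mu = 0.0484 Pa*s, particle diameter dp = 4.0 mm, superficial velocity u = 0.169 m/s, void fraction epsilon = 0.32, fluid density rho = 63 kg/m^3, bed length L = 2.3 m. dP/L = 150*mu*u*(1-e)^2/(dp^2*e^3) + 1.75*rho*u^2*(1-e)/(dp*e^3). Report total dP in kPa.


dp = 4.0 mm = 0.004 m
Viscous term = 150*0.0484*0.169*(1-0.32)^2 / (0.004^2*0.32^3) = 1082110
Inertial term = 1.75*63*0.169^2*(1-0.32) / (0.004*0.32^3) = 16336.2
dP/L = 1082110 + 16336.2 = 1098450 Pa/m
dP = 1098450 * 2.3 / 1000 = 2526 kPa

2526 kPa


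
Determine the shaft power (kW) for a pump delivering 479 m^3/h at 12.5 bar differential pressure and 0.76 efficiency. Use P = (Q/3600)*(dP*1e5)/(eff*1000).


Q = 479 / 3600 = 0.133056 m^3/s
P = 0.133056 * (12.5 * 1e5) / 0.76 / 1000 = 218.8

218.8 kW


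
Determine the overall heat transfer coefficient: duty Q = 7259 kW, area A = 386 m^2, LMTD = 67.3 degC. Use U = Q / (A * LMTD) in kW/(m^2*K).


From Q = U*A*LMTD, U = Q / (A * LMTD)
U = 7259 / (386 * 67.3) = 7259 / 25977.8 = 0.2794

0.2794 kW/(m^2*K)


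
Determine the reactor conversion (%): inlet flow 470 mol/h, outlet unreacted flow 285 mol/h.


X = (F_in - F_out) / F_in * 100
Moles reacted = 470 - 285 = 185
X = 185 / 470 * 100
= 0.3936 * 100
= 39.36 %

39.36 %


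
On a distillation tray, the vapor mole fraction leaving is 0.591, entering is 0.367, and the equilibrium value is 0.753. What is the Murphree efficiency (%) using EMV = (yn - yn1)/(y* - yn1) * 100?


Murphree vapor efficiency: EMV = (y_n - y_(n-1)) / (y*_n - y_(n-1)) * 100
EMV = (0.591 - 0.367) / (0.753 - 0.367) * 100 = 0.224 / 0.386 * 100 = 58.03

58.03 %


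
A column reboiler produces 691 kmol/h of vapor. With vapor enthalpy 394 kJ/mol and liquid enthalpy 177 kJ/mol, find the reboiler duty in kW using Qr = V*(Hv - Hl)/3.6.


Qr = 691 * (394 - 177) / 3.6 = 691 * 217 / 3.6 = 41650

41650 kW


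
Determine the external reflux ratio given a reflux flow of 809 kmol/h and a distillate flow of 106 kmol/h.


Reflux ratio definition: R = L / D (liquid returned / distillate withdrawn)
L = 809 kmol/h, D = 106 kmol/h
R = 809 / 106 = 7.632

7.632


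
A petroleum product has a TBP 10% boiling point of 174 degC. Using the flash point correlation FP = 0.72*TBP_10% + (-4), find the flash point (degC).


FP = 0.72 * 174 + (-4) = 121.28

121.28 degC


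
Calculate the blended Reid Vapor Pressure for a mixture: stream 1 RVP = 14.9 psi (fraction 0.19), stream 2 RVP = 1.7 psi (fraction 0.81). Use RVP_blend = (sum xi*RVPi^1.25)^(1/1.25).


Chevron index: RVP_blend = (sum xi*RVPi^1.25)^(1/1.25)
RVP^1.25 terms: 0.19 * 14.9^1.25 + 0.81 * 1.7^1.25 = 7.13441
RVP_blend = 7.13441^(1/1.25) = 4.816

4.816 psi


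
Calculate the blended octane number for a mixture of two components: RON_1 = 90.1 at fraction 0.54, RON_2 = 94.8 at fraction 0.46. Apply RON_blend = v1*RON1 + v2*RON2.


Linear blending: RON_blend = sum(vi * RONi)
Contribution 1: 0.54 * 90.1 = 48.654
Contribution 2: 0.46 * 94.8 = 43.608
RON_blend = 48.654 + 43.608 = 92.262

92.262


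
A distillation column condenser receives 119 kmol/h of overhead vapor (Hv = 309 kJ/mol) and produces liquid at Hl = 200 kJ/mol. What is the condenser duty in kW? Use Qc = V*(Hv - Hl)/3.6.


Qc = 119 * (309 - 200) / 3.6 = 119 * 109 / 3.6 = 3603

3603 kW


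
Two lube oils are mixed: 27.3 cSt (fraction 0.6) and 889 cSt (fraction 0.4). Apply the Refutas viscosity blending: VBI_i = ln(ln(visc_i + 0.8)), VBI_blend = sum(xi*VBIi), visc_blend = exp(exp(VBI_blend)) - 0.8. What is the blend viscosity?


Refutas method: VBN_i = 14.534*ln(ln(visc_i + 0.8)) + 10.975, blended linearly by mass fraction; since VBN is linear in VBI_i = ln(ln(visc_i + 0.8)) and the fractions sum to 1, blend VBI directly: visc = exp(exp(VBI_blend)) - 0.8
VBI_1 = ln(ln(27.3 + 0.8)) = 1.2047
VBI_2 = ln(ln(889 + 0.8)) = 1.9156
VBI_blend = 0.6 * 1.2047 + 0.4 * 1.9156 = 1.48906
visc_blend = exp(exp(1.48906)) - 0.8 = 83.38

83.38 cSt


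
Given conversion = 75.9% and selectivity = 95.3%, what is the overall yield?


Overall yield = conversion (%) * selectivity (%) / 100
Conversion = 75.9%, Selectivity = 95.3%
Y = 75.9 * 95.3 / 100
= 72.3327 %

72.3327 %


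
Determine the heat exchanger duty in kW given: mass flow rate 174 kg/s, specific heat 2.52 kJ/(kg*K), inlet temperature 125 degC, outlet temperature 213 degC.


Q = m_dot * cp * delta_T
delta_T = 213 - 125 = 88 K
Q = 174 * 2.52 * 88
= 438.48 * 88
= 38586.24 kW

38586.24 kW


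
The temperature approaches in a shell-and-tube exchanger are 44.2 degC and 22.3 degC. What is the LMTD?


LMTD = (dT1 - dT2) / ln(dT1/dT2)
= (44.2 - 22.3) / ln(44.2 / 22.3) = 21.9 / 0.684138 = 32.01

32.01 degC


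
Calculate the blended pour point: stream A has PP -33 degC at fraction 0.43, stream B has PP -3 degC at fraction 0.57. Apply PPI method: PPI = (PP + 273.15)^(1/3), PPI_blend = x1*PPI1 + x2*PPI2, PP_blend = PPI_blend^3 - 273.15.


PPI_1 = (-33 + 273.15)^(1/3) = 6.215759
PPI_2 = (-3 + 273.15)^(1/3) = 6.464501
PPI_blend = 0.43 * 6.215759 + 0.57 * 6.464501 = 6.357542
PP_blend = 6.357542^3 - 273.15 = 256.9613 - 273.15 = -16.19

-16.19 degC


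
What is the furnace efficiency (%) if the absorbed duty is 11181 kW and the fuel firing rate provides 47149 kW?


Furnace efficiency = Q_absorbed / Q_fuel * 100
= 11181 / 47149 * 100 = 23.71

23.71 %


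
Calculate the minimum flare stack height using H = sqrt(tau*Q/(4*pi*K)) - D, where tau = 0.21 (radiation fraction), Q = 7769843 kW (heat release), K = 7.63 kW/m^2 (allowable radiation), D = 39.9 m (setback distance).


tau*Q/(4*pi*K) = 0.21 * 7769843 / (4 * pi * 7.63) = 17017.6
sqrt(17017.6) = 130.452
H = 130.452 - 39.9 = 90.55

90.55 m


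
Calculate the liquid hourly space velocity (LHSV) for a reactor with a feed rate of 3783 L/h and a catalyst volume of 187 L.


LHSV = volumetric feed rate / catalyst volume
= 3783 L/h / 187 L
= 20.23 h^-1

20.23 h^-1


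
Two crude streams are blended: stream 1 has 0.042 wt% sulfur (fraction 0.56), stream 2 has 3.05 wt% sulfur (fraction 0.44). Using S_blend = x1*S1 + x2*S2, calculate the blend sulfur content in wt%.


Linear sulfur blending: S_blend = x1*S1 + x2*S2
Contribution 1: 0.56 * 0.042 = 0.02352 wt%
Contribution 2: 0.44 * 3.05 = 1.342 wt%
S_blend = 0.02352 + 1.342 = 1.36552

1.36552 wt%


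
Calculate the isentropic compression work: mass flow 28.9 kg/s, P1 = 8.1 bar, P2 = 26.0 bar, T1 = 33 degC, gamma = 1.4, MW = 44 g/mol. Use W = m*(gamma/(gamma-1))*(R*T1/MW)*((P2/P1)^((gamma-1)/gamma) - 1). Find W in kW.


Isentropic work: W = m*(gamma/(gamma-1))*(R*T1/MW)*((P2/P1)^((gamma-1)/gamma) - 1)
T1 = 33 + 273.15 = 306.15 K
Pressure ratio = 26.0 / 8.1 = 3.20988
Exponent = (1.4 - 1)/1.4 = 0.285714
(P2/P1)^exp - 1 = 3.20988^0.285714 - 1 = 0.395439
W = 28.9 * 1.4 / 0.4 * 8.314 * 306.15 / 44 * 0.395439 = 2314

2314 kW


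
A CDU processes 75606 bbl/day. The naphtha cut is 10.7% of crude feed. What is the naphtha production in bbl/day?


Crude throughput = 75606 bbl/day
Fraction yield = 10.7%
yield = throughput * fraction / 100
yield = 75606 * 10.7 / 100 = 8089.842

8089.842 bbl/day


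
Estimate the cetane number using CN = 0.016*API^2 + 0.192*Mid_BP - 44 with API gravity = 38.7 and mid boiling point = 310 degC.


CN = 0.016 * 38.7^2 + 0.192 * 310 - 44
CN = 23.96304 + 59.52 - 44 = 39.48304

39.48304


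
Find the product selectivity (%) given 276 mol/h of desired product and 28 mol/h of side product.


Selectivity = desired / (desired + undesired) * 100
Total products = 276 + 28 = 304 mol/h
S = 276 / 304 * 100
= 0.9079 * 100
= 90.79 %

90.79 %


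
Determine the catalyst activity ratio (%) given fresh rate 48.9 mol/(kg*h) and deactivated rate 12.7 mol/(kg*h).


Activity (%) = (rate_used / rate_fresh) * 100
rate_used = 12.7, rate_fresh = 48.9
= (12.7 / 48.9) * 100
= 0.2597 * 100 = 25.97

25.97 %


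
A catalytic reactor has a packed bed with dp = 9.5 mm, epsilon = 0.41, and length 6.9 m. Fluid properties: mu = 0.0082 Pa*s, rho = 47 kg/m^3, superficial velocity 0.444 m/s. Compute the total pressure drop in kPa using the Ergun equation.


dp = 9.5 mm = 0.0095 m
Viscous term = 150*0.0082*0.444*(1-0.41)^2 / (0.0095^2*0.41^3) = 30562.8
Inertial term = 1.75*47*0.444^2*(1-0.41) / (0.0095*0.41^3) = 14611
dP/L = 30562.8 + 14611 = 45173.8 Pa/m
dP = 45173.8 * 6.9 / 1000 = 311.7 kPa

311.7 kPa


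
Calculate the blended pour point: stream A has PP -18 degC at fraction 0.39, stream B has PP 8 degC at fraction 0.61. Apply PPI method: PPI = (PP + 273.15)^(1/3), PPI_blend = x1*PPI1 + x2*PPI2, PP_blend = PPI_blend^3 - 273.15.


PPI_1 = (-18 + 273.15)^(1/3) = 6.342569
PPI_2 = (8 + 273.15)^(1/3) = 6.551077
PPI_blend = 0.39 * 6.342569 + 0.61 * 6.551077 = 6.469759
PP_blend = 6.469759^3 - 273.15 = 270.8098 - 273.15 = -2.34

-2.34 degC


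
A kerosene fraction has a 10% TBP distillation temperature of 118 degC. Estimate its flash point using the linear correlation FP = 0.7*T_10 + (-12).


FP = 0.7 * 118 + (-12) = 70.6

70.6 degC


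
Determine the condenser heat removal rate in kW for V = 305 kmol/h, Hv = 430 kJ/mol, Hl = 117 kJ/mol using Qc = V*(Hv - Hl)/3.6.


Qc = 305 * (430 - 117) / 3.6 = 305 * 313 / 3.6 = 26520

26520 kW


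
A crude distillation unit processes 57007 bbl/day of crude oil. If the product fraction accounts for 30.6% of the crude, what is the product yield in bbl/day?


Crude throughput = 57007 bbl/day
Fraction yield = 30.6%
yield = throughput * fraction / 100
yield = 57007 * 30.6 / 100 = 17444.142

17444.142 bbl/day


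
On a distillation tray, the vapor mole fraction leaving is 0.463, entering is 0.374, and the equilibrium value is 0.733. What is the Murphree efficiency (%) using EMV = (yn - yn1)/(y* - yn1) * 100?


Murphree vapor efficiency: EMV = (y_n - y_(n-1)) / (y*_n - y_(n-1)) * 100
EMV = (0.463 - 0.374) / (0.733 - 0.374) * 100 = 0.089 / 0.359 * 100 = 24.79

24.79 %


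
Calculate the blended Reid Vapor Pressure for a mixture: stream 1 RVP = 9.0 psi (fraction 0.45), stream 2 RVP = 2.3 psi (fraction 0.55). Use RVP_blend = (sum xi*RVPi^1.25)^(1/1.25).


Chevron index: RVP_blend = (sum xi*RVPi^1.25)^(1/1.25)
RVP^1.25 terms: 0.45 * 9.0^1.25 + 0.55 * 2.3^1.25 = 8.57264
RVP_blend = 8.57264^(1/1.25) = 5.578

5.578 psi


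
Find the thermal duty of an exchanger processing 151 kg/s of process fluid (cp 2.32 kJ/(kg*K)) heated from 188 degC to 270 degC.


Q = m_dot * cp * delta_T
delta_T = 270 - 188 = 82 K
Q = 151 * 2.32 * 82
= 350.32 * 82
= 28726.24 kW

28726.24 kW


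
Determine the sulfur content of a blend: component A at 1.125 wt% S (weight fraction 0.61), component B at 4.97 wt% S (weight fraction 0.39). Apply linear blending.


Linear sulfur blending: S_blend = x1*S1 + x2*S2
Contribution 1: 0.61 * 1.125 = 0.68625 wt%
Contribution 2: 0.39 * 4.97 = 1.9383 wt%
S_blend = 0.68625 + 1.9383 = 2.62455

2.62455 wt%


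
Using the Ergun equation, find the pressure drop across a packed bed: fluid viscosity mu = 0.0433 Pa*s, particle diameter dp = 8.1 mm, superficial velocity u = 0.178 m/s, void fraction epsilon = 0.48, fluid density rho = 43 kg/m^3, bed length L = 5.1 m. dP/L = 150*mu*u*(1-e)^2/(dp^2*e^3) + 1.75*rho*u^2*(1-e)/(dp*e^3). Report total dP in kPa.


dp = 8.1 mm = 0.0081 m
Viscous term = 150*0.0433*0.178*(1-0.48)^2 / (0.0081^2*0.48^3) = 43083.6
Inertial term = 1.75*43*0.178^2*(1-0.48) / (0.0081*0.48^3) = 1384.02
dP/L = 43083.6 + 1384.02 = 44467.6 Pa/m
dP = 44467.6 * 5.1 / 1000 = 226.8 kPa

226.8 kPa


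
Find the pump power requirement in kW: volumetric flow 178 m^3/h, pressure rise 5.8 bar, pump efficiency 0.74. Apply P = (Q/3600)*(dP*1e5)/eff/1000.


Q = 178 / 3600 = 0.0494444 m^3/s
P = 0.0494444 * (5.8 * 1e5) / 0.74 / 1000 = 38.75

38.75 kW


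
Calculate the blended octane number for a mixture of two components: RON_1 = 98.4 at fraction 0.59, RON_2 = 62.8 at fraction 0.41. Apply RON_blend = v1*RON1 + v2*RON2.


Linear blending: RON_blend = sum(vi * RONi)
Contribution 1: 0.59 * 98.4 = 58.056
Contribution 2: 0.41 * 62.8 = 25.748
RON_blend = 58.056 + 25.748 = 83.804

83.804


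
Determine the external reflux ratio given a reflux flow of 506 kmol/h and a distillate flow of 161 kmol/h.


Reflux ratio definition: R = L / D (liquid returned / distillate withdrawn)
L = 506 kmol/h, D = 161 kmol/h
R = 506 / 161 = 3.143

3.143


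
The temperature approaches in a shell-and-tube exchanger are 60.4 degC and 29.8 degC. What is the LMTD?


LMTD = (dT1 - dT2) / ln(dT1/dT2)
= (60.4 - 29.8) / ln(60.4 / 29.8) = 30.6 / 0.706481 = 43.31

43.31 degC


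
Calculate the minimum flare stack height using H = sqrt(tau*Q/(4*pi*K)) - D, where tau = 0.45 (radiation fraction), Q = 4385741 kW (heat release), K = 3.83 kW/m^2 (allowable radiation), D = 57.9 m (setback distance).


tau*Q/(4*pi*K) = 0.45 * 4385741 / (4 * pi * 3.83) = 41005.9
sqrt(41005.9) = 202.499
H = 202.499 - 57.9 = 144.6

144.6 m


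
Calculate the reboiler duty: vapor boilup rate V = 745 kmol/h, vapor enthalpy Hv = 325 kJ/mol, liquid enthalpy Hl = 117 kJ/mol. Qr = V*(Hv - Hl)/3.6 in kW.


Qr = 745 * (325 - 117) / 3.6 = 745 * 208 / 3.6 = 43040

43040 kW


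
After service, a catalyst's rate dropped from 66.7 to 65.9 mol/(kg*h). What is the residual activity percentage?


Activity (%) = (rate_used / rate_fresh) * 100
rate_used = 65.9, rate_fresh = 66.7
= (65.9 / 66.7) * 100
= 0.9880 * 100 = 98.80

98.80 %


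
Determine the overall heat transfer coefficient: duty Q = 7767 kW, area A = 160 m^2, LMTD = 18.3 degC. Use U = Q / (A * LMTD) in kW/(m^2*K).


From Q = U*A*LMTD, U = Q / (A * LMTD)
U = 7767 / (160 * 18.3) = 7767 / 2928 = 2.653

2.653 kW/(m^2*K)


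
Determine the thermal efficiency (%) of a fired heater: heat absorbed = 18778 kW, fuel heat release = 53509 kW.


Furnace efficiency = Q_absorbed / Q_fuel * 100
= 18778 / 53509 * 100 = 35.09

35.09 %


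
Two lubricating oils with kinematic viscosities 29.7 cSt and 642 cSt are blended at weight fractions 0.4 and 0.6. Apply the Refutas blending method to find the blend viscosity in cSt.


Refutas method: VBN_i = 14.534*ln(ln(visc_i + 0.8)) + 10.975, blended linearly by mass fraction; since VBN is linear in VBI_i = ln(ln(visc_i + 0.8)) and the fractions sum to 1, blend VBI directly: visc = exp(exp(VBI_blend)) - 0.8
VBI_1 = ln(ln(29.7 + 0.8)) = 1.22898
VBI_2 = ln(ln(642 + 0.8)) = 1.86653
VBI_blend = 0.4 * 1.22898 + 0.6 * 1.86653 = 1.61151
visc_blend = exp(exp(1.61151)) - 0.8 = 149.2

149.2 cSt


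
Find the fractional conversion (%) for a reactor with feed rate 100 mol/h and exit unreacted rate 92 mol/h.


X = (F_in - F_out) / F_in * 100
Moles reacted = 100 - 92 = 8
X = 8 / 100 * 100
= 0.08000 * 100
= 8.000 %

8.000 %
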